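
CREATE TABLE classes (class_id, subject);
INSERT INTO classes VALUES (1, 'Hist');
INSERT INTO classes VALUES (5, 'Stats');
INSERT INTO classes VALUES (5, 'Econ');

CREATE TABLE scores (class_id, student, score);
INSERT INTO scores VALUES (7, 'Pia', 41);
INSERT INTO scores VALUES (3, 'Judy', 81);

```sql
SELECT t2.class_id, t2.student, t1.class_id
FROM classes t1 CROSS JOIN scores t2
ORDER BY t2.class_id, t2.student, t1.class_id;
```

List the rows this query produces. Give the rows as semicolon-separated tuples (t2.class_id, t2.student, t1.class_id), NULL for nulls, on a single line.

CROSS JOIN pairs every row of `classes` with every row of `scores`: 3 × 2 = 6 rows.

(3, Judy, 1); (3, Judy, 5); (3, Judy, 5); (7, Pia, 1); (7, Pia, 5); (7, Pia, 5)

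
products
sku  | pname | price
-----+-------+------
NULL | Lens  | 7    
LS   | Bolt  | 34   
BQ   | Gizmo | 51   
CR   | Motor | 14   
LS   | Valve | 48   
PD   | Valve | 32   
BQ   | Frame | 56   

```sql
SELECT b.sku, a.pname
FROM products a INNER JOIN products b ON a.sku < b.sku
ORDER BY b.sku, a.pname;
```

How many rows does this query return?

13

INNER JOIN keeps only pairs where the ON condition holds.
Matching on a.sku < b.sku. A NULL in a compared column never satisfies the condition.
Matched pairs: 13.
Total: 13 rows.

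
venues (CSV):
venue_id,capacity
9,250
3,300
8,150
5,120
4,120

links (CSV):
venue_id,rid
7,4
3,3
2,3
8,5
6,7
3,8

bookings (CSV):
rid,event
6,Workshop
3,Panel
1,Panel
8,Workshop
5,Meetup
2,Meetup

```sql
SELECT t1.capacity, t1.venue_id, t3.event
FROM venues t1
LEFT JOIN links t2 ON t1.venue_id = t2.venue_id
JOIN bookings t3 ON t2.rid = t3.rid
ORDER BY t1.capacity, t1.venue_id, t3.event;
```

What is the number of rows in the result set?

Joins associate left-to-right: venues LEFT JOIN links on venue_id gives 6 intermediate row(s).
Then INNER JOIN `bookings t3` on rid: keep only rows whose t2.rid appears in t3.
Result: 3 row(s).

3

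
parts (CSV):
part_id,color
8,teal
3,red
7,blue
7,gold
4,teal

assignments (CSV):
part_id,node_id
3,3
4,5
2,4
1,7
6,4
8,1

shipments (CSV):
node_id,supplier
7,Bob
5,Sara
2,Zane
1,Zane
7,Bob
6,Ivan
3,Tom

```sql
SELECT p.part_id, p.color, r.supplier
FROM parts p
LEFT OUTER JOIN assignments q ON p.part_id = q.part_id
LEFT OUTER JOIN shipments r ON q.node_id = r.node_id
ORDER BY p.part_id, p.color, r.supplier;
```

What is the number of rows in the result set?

5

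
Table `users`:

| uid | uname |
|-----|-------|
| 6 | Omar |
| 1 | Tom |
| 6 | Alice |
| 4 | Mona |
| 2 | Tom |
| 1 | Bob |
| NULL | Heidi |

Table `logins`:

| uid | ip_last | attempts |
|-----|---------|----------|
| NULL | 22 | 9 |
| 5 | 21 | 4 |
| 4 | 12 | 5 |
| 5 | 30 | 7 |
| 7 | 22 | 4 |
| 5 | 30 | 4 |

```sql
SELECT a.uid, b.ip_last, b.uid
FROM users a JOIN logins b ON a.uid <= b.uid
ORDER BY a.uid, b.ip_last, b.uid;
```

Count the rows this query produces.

22

INNER JOIN keeps only pairs where the ON condition holds.
Matching on a.uid <= b.uid. A NULL in a compared column never satisfies the condition.
Matched pairs: 22.
Total: 22 rows.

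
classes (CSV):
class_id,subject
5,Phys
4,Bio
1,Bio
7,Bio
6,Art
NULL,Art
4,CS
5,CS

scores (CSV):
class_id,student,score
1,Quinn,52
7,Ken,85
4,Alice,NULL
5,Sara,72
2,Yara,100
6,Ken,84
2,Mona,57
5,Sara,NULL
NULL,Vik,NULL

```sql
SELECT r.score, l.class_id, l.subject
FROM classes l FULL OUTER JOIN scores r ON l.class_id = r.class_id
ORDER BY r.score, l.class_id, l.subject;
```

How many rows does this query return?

13

FULL OUTER JOIN keeps every row from both sides; unmatched rows get NULL for the other side's columns.
Matching on l.class_id = r.class_id. A NULL in a compared column never satisfies the condition.
Matched pairs: 9; unmatched l rows kept: 1; unmatched r rows kept: 3.
Total: 9 matched + 4 padded = 13 rows.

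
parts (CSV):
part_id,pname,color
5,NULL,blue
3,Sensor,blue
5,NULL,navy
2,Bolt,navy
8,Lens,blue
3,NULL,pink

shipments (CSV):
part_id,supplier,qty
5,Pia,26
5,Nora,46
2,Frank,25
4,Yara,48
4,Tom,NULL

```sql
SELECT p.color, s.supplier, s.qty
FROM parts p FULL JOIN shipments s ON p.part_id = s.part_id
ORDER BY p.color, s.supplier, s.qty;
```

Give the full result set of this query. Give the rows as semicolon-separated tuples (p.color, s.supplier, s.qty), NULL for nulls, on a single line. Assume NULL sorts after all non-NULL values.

(blue, Nora, 46); (blue, Pia, 26); (blue, NULL, NULL); (blue, NULL, NULL); (navy, Frank, 25); (navy, Nora, 46); (navy, Pia, 26); (pink, NULL, NULL); (NULL, Tom, NULL); (NULL, Yara, 48)

FULL OUTER JOIN keeps every row from both sides; unmatched rows get NULL for the other side's columns.
Matching on p.part_id = s.part_id.
- p row (part_id=5): matches 2 s row(s) → 2 output row(s).
- p row (part_id=3): no match → kept, s columns NULL.
- p row (part_id=5): matches 2 s row(s) → 2 output row(s).
- p row (part_id=2): matches 1 s row(s) → 1 output row(s).
- p row (part_id=8): no match → kept, s columns NULL.
- p row (part_id=3): no match → kept, s columns NULL.
- 2 row(s) from s found no p partner → padded with NULL.
After projecting and ordering:
p.color | s.supplier | s.qty
blue | Nora | 46
blue | Pia | 26
blue | NULL | NULL
blue | NULL | NULL
navy | Frank | 25
navy | Nora | 46
navy | Pia | 26
pink | NULL | NULL
NULL | Tom | NULL
NULL | Yara | 48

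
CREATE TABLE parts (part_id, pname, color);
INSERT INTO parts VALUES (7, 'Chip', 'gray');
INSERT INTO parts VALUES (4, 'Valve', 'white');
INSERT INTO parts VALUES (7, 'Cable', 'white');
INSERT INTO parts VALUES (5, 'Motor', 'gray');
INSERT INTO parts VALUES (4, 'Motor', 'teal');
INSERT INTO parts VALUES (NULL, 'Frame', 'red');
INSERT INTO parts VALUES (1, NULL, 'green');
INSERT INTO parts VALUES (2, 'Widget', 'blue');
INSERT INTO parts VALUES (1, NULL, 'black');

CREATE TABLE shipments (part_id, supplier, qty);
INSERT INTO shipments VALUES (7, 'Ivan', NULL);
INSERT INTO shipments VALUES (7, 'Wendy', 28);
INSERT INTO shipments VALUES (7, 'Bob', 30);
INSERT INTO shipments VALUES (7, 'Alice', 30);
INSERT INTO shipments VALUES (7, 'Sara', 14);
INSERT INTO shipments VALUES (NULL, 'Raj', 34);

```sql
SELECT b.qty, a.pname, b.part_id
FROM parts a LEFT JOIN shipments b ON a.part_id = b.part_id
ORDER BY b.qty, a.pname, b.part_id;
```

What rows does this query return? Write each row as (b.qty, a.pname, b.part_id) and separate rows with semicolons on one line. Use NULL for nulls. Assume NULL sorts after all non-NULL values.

LEFT JOIN keeps every row from `parts`; unmatched rows get NULL for `shipments`'s columns.
Matching on a.part_id = b.part_id. A NULL in a compared column never satisfies the condition.
Matched pairs: 10; unmatched a rows kept: 7.

(14, Cable, 7); (14, Chip, 7); (28, Cable, 7); (28, Chip, 7); (30, Cable, 7); (30, Cable, 7); (30, Chip, 7); (30, Chip, 7); (NULL, Cable, 7); (NULL, Chip, 7); (NULL, Frame, NULL); (NULL, Motor, NULL); (NULL, Motor, NULL); (NULL, Valve, NULL); (NULL, Widget, NULL); (NULL, NULL, NULL); (NULL, NULL, NULL)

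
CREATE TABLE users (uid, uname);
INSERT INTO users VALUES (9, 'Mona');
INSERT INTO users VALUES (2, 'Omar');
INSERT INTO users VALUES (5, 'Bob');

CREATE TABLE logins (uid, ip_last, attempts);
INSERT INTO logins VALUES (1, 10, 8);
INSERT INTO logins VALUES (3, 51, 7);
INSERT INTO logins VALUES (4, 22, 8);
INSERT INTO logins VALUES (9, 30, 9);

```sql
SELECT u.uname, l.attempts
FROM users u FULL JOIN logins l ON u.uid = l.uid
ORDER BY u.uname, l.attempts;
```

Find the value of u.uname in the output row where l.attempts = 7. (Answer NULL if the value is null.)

FULL OUTER JOIN keeps every row from both sides; unmatched rows get NULL for the other side's columns.
Matching on u.uid = l.uid.
Matched pairs: 1; unmatched u rows kept: 2; unmatched l rows kept: 3.

NULL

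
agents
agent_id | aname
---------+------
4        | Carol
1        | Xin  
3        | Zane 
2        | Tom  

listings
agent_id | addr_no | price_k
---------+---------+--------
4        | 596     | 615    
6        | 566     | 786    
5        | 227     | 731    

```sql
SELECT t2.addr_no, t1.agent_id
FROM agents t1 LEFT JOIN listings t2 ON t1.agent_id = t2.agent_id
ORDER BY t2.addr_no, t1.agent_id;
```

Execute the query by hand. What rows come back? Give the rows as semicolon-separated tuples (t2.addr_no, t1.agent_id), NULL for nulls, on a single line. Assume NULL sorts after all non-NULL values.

(596, 4); (NULL, 1); (NULL, 2); (NULL, 3)

LEFT JOIN keeps every row from `agents`; unmatched rows get NULL for `listings`'s columns.
Matching on t1.agent_id = t2.agent_id.
- t1 (agent_id=4) pairs with 1 row(s) of t2.
- t1 (agent_id=1) has no partner → padded with NULL.
- t1 (agent_id=3) has no partner → padded with NULL.
- t1 (agent_id=2) has no partner → padded with NULL.
After projecting and ordering:
t2.addr_no | t1.agent_id
596 | 4
NULL | 1
NULL | 2
NULL | 3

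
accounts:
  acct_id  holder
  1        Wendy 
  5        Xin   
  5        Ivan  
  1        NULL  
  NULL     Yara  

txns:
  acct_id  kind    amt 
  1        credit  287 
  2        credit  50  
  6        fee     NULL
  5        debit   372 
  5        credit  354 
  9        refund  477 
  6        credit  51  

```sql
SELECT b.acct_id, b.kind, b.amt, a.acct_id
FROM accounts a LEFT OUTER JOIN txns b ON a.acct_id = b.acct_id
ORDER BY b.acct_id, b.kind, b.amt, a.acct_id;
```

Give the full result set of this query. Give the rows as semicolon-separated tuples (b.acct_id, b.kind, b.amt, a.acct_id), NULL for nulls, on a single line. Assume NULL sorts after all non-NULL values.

(1, credit, 287, 1); (1, credit, 287, 1); (5, credit, 354, 5); (5, credit, 354, 5); (5, debit, 372, 5); (5, debit, 372, 5); (NULL, NULL, NULL, NULL)

LEFT JOIN keeps every row from `accounts`; unmatched rows get NULL for `txns`'s columns.
Matching on a.acct_id = b.acct_id. A NULL in a compared column never satisfies the condition.
- a (acct_id=1) pairs with 1 row(s) of b.
- a (acct_id=5) pairs with 2 row(s) of b.
- a (acct_id=5) pairs with 2 row(s) of b.
- a (acct_id=1) pairs with 1 row(s) of b.
- a (acct_id=NULL) has no partner → padded with NULL.
After projecting and ordering:
b.acct_id | b.kind | b.amt | a.acct_id
1 | credit | 287 | 1
1 | credit | 287 | 1
5 | credit | 354 | 5
5 | credit | 354 | 5
5 | debit | 372 | 5
5 | debit | 372 | 5
NULL | NULL | NULL | NULL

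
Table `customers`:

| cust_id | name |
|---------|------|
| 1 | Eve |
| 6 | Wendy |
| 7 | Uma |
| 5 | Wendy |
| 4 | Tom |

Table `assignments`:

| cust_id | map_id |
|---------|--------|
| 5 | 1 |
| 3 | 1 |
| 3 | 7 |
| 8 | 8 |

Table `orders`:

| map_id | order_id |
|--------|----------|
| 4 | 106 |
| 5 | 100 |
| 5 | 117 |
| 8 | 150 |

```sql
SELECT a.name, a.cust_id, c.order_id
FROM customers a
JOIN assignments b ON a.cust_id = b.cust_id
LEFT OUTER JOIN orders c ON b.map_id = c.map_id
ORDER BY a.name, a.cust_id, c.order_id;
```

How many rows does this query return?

1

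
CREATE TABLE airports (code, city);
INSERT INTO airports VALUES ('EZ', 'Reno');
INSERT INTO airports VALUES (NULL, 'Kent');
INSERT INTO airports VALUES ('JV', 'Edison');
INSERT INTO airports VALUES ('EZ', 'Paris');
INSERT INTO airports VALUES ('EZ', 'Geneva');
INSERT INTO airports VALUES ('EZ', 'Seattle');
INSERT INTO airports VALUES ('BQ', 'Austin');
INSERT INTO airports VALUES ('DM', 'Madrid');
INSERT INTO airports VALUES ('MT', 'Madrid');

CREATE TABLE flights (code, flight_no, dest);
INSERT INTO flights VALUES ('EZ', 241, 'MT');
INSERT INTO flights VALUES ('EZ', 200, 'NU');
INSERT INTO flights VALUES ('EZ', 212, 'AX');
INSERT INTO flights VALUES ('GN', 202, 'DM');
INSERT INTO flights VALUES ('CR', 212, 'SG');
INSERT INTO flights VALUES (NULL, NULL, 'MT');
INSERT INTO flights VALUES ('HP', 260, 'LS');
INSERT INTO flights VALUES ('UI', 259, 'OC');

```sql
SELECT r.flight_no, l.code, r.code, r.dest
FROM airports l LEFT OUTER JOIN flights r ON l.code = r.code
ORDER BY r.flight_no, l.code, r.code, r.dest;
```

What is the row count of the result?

17

LEFT JOIN keeps every row from `airports`; unmatched rows get NULL for `flights`'s columns.
Matching on l.code = r.code. A NULL in a compared column never satisfies the condition.
Matched pairs: 12; unmatched l rows kept: 5.
Total: 12 matched + 5 padded = 17 rows.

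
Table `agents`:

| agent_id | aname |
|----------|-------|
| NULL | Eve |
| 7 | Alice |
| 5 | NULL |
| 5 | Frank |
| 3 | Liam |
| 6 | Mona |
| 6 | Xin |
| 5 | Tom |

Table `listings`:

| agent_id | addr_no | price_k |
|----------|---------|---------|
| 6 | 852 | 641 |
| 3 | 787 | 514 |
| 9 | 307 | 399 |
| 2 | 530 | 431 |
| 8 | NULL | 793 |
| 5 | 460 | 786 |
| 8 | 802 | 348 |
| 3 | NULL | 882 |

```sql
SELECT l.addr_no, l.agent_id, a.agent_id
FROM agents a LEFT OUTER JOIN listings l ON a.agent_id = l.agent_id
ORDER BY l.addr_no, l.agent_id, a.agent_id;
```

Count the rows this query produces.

LEFT JOIN keeps every row from `agents`; unmatched rows get NULL for `listings`'s columns.
Matching on a.agent_id = l.agent_id. A NULL in a compared column never satisfies the condition.
Matched pairs: 7; unmatched a rows kept: 2.
Total: 7 matched + 2 padded = 9 rows.

9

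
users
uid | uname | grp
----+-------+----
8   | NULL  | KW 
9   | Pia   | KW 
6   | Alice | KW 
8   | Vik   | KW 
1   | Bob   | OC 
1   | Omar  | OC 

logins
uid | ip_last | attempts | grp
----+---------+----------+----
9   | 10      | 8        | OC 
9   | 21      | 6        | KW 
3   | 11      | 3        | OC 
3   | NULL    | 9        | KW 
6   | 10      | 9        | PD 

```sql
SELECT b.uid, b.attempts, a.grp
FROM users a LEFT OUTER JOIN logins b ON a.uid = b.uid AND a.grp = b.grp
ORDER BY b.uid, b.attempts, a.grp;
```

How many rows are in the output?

6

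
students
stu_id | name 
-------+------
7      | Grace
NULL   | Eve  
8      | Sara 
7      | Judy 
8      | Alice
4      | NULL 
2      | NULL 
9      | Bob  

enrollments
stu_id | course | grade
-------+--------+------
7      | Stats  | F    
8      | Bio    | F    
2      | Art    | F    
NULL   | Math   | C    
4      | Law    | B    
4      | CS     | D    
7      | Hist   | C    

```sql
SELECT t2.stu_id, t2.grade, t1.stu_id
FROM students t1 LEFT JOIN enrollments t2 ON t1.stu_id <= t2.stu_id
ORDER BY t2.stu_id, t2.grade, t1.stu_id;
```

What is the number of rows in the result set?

21

LEFT JOIN keeps every row from `students`; unmatched rows get NULL for `enrollments`'s columns.
Matching on t1.stu_id <= t2.stu_id. A NULL in a compared column never satisfies the condition.
- t1 (stu_id=7) pairs with 3 row(s) of t2.
- t1 (stu_id=NULL) has no partner → padded with NULL.
- t1 (stu_id=8) pairs with 1 row(s) of t2.
- t1 (stu_id=7) pairs with 3 row(s) of t2.
- t1 (stu_id=8) pairs with 1 row(s) of t2.
- t1 (stu_id=4) pairs with 5 row(s) of t2.
- t1 (stu_id=2) pairs with 6 row(s) of t2.
- t1 (stu_id=9) has no partner → padded with NULL.
Total: 19 matched + 2 padded = 21 rows.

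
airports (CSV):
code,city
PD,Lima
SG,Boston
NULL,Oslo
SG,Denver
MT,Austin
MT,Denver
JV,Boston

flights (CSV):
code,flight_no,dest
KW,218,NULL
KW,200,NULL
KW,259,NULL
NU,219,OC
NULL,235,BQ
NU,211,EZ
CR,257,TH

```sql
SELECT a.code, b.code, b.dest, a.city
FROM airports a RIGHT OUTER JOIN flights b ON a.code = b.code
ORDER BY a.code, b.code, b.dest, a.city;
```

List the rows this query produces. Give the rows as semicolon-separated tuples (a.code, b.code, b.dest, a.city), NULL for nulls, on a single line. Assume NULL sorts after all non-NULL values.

(NULL, CR, TH, NULL); (NULL, KW, NULL, NULL); (NULL, KW, NULL, NULL); (NULL, KW, NULL, NULL); (NULL, NU, EZ, NULL); (NULL, NU, OC, NULL); (NULL, NULL, BQ, NULL)

RIGHT JOIN keeps every row from `flights`; unmatched rows get NULL for `airports`'s columns.
Matching on a.code = b.code. A NULL in a compared column never satisfies the condition.
- a row (code=PD): no match.
- a row (code=SG): no match.
- a row (code=NULL): no match.
- a row (code=SG): no match.
- a row (code=MT): no match.
- a row (code=MT): no match.
- a row (code=JV): no match.
- 7 row(s) from b found no a partner → padded with NULL.
After projecting and ordering:
a.code | b.code | b.dest | a.city
NULL | CR | TH | NULL
NULL | KW | NULL | NULL
NULL | KW | NULL | NULL
NULL | KW | NULL | NULL
NULL | NU | EZ | NULL
NULL | NU | OC | NULL
NULL | NULL | BQ | NULL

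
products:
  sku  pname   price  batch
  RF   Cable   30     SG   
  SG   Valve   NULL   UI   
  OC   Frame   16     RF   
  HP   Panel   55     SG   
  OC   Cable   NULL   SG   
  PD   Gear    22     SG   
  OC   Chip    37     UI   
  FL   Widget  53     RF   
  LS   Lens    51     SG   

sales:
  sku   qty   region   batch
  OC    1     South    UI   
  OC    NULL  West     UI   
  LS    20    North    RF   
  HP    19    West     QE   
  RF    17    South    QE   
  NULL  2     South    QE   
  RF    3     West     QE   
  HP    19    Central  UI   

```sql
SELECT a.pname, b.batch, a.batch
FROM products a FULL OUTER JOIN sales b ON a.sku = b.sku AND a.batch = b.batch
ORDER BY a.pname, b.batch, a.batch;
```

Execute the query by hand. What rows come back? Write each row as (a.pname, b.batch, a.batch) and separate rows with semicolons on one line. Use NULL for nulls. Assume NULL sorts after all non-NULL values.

FULL OUTER JOIN keeps every row from both sides; unmatched rows get NULL for the other side's columns.
Matching on a.sku = b.sku AND a.batch = b.batch. A NULL in a compared column never satisfies the condition.
- sku=RF, batch=SG: no b row matches, row kept with b columns NULL.
- sku=SG, batch=UI: no b row matches, row kept with b columns NULL.
- sku=OC, batch=RF: no b row matches, row kept with b columns NULL.
- sku=HP, batch=SG: no b row matches, row kept with b columns NULL.
- sku=OC, batch=SG: no b row matches, row kept with b columns NULL.
- sku=PD, batch=SG: no b row matches, row kept with b columns NULL.
- sku=OC, batch=UI: 2 matching b row(s), so 2 row(s) emitted.
- sku=FL, batch=RF: no b row matches, row kept with b columns NULL.
- sku=LS, batch=SG: no b row matches, row kept with b columns NULL.
- 6 b row(s) had no a match → kept, a columns NULL.

(Cable, NULL, SG); (Cable, NULL, SG); (Chip, UI, UI); (Chip, UI, UI); (Frame, NULL, RF); (Gear, NULL, SG); (Lens, NULL, SG); (Panel, NULL, SG); (Valve, NULL, UI); (Widget, NULL, RF); (NULL, QE, NULL); (NULL, QE, NULL); (NULL, QE, NULL); (NULL, QE, NULL); (NULL, RF, NULL); (NULL, UI, NULL)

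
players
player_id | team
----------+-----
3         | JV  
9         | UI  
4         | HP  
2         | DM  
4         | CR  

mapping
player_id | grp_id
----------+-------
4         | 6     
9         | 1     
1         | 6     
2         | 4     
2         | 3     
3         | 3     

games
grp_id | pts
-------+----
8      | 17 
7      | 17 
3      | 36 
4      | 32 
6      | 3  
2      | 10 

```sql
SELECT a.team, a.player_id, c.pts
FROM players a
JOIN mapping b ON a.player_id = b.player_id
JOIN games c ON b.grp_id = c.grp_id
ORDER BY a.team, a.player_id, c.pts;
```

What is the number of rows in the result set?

Step 1 — a INNER JOIN b on player_id → 6 row(s).
Then INNER JOIN `games c` on grp_id: keep only rows whose b.grp_id appears in c.
Result: 5 row(s).

5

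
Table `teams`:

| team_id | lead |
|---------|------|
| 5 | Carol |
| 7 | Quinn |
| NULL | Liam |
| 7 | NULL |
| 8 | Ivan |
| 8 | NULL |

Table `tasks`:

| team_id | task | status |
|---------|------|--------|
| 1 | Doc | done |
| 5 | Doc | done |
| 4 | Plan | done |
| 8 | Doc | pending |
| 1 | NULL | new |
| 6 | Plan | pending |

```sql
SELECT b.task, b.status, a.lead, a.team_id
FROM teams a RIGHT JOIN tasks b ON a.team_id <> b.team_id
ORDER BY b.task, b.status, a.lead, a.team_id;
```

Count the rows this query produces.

RIGHT JOIN keeps every row from `tasks`; unmatched rows get NULL for `teams`'s columns.
Matching on a.team_id <> b.team_id. A NULL in a compared column never satisfies the condition.
- a (team_id=5) pairs with 5 row(s) of b.
- a (team_id=7) pairs with 6 row(s) of b.
- a (team_id=NULL) has no partner in b.
- a (team_id=7) pairs with 6 row(s) of b.
- a (team_id=8) pairs with 5 row(s) of b.
- a (team_id=8) pairs with 5 row(s) of b.
- every b row matched at least one a row.
Total: 27 rows.

27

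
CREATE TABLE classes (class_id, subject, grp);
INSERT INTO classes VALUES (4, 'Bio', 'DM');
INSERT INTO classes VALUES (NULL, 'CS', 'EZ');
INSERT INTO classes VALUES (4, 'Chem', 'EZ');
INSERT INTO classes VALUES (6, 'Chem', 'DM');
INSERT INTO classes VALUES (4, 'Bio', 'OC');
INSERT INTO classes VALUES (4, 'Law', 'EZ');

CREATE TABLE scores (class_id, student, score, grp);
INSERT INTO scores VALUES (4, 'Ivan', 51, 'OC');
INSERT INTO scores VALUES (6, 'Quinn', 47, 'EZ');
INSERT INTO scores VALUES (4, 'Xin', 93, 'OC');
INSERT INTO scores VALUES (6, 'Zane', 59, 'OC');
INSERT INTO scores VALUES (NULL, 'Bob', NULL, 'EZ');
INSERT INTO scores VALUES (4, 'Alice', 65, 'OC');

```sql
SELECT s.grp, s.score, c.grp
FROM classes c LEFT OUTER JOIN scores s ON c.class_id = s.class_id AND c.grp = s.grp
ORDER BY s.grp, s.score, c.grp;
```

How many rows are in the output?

LEFT JOIN keeps every row from `classes`; unmatched rows get NULL for `scores`'s columns.
Matching on c.class_id = s.class_id AND c.grp = s.grp. A NULL in a compared column never satisfies the condition.
- c (class_id=4, grp=DM) has no partner → padded with NULL.
- c (class_id=NULL, grp=EZ) has no partner → padded with NULL.
- c (class_id=4, grp=EZ) has no partner → padded with NULL.
- c (class_id=6, grp=DM) has no partner → padded with NULL.
- c (class_id=4, grp=OC) pairs with 3 row(s) of s.
- c (class_id=4, grp=EZ) has no partner → padded with NULL.
Total: 3 matched + 5 padded = 8 rows.

8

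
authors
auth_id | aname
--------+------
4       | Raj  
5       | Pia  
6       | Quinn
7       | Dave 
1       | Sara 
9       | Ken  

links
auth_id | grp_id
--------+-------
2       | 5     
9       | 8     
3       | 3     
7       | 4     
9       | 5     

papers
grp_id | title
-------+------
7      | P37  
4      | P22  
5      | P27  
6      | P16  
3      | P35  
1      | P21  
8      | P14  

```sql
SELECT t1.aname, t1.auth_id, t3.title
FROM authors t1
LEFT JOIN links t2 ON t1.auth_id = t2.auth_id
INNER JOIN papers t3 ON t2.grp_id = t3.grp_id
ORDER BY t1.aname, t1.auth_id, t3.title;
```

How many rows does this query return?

Step 1 — t1 LEFT JOIN t2 on auth_id → 7 row(s).
Then INNER JOIN `papers t3` on grp_id: keep only rows whose t2.grp_id appears in t3.
Result: 3 row(s).

3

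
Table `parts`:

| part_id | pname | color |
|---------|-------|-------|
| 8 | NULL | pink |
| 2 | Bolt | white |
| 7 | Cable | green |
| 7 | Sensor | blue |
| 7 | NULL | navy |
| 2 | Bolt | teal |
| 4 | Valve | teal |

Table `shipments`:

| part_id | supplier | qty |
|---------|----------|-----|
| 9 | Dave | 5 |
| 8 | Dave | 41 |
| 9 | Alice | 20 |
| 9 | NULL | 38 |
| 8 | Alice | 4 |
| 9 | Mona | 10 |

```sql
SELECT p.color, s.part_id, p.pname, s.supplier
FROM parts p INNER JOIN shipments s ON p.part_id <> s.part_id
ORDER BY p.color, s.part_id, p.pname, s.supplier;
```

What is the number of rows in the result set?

40

INNER JOIN keeps only pairs where the ON condition holds.
Matching on p.part_id <> s.part_id.
- part_id=8: 4 matching s row(s), so 4 row(s) emitted.
- part_id=2: 6 matching s row(s), so 6 row(s) emitted.
- part_id=7: 6 matching s row(s), so 6 row(s) emitted.
- part_id=7: 6 matching s row(s), so 6 row(s) emitted.
- part_id=7: 6 matching s row(s), so 6 row(s) emitted.
- part_id=2: 6 matching s row(s), so 6 row(s) emitted.
- part_id=4: 6 matching s row(s), so 6 row(s) emitted.
Total: 40 rows.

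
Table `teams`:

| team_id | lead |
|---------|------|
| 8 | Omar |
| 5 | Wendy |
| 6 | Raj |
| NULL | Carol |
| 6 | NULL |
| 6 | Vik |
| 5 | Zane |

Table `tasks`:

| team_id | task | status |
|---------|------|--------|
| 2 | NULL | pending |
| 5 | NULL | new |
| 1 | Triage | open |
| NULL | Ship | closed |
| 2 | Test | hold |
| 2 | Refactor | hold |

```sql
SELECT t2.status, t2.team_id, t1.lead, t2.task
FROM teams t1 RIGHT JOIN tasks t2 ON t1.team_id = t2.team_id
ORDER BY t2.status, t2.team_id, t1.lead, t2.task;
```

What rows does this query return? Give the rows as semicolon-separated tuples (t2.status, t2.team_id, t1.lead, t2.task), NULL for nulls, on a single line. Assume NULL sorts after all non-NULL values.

(closed, NULL, NULL, Ship); (hold, 2, NULL, Refactor); (hold, 2, NULL, Test); (new, 5, Wendy, NULL); (new, 5, Zane, NULL); (open, 1, NULL, Triage); (pending, 2, NULL, NULL)

RIGHT JOIN keeps every row from `tasks`; unmatched rows get NULL for `teams`'s columns.
Matching on t1.team_id = t2.team_id. A NULL in a compared column never satisfies the condition.
- t1 (team_id=8) has no partner in t2.
- t1 (team_id=5) pairs with 1 row(s) of t2.
- t1 (team_id=6) has no partner in t2.
- t1 (team_id=NULL) has no partner in t2.
- t1 (team_id=6) has no partner in t2.
- t1 (team_id=6) has no partner in t2.
- t1 (team_id=5) pairs with 1 row(s) of t2.
- 5 row(s) from t2 found no t1 partner → padded with NULL.
After projecting and ordering:
t2.status | t2.team_id | t1.lead | t2.task
closed | NULL | NULL | Ship
hold | 2 | NULL | Refactor
hold | 2 | NULL | Test
new | 5 | Wendy | NULL
new | 5 | Zane | NULL
open | 1 | NULL | Triage
pending | 2 | NULL | NULL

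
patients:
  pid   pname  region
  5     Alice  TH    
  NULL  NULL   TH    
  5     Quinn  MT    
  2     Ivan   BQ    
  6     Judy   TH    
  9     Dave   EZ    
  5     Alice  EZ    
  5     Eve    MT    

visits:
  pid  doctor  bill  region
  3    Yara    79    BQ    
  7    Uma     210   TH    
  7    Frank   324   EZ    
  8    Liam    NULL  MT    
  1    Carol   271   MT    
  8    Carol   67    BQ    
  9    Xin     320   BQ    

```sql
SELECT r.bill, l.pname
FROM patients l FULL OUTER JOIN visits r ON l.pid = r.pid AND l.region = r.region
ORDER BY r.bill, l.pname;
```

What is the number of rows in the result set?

FULL OUTER JOIN keeps every row from both sides; unmatched rows get NULL for the other side's columns.
Matching on l.pid = r.pid AND l.region = r.region. A NULL in a compared column never satisfies the condition.
Matched pairs: 0; unmatched l rows kept: 8; unmatched r rows kept: 7.
Total: 0 matched + 15 padded = 15 rows.

15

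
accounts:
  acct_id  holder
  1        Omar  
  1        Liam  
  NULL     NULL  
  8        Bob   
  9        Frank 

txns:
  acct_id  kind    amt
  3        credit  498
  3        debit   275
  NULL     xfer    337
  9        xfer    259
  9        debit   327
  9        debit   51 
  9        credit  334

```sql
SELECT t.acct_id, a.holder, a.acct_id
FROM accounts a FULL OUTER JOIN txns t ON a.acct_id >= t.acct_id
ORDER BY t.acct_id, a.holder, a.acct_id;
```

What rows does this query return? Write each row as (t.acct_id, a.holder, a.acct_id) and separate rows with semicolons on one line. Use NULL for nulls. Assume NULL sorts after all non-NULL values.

FULL OUTER JOIN keeps every row from both sides; unmatched rows get NULL for the other side's columns.
Matching on a.acct_id >= t.acct_id. A NULL in a compared column never satisfies the condition.
- a (acct_id=1) has no partner → padded with NULL.
- a (acct_id=1) has no partner → padded with NULL.
- a (acct_id=NULL) has no partner → padded with NULL.
- a (acct_id=8) pairs with 2 row(s) of t.
- a (acct_id=9) pairs with 6 row(s) of t.
- 1 t row(s) had no a match → kept, a columns NULL.

(3, Bob, 8); (3, Bob, 8); (3, Frank, 9); (3, Frank, 9); (9, Frank, 9); (9, Frank, 9); (9, Frank, 9); (9, Frank, 9); (NULL, Liam, 1); (NULL, Omar, 1); (NULL, NULL, NULL); (NULL, NULL, NULL)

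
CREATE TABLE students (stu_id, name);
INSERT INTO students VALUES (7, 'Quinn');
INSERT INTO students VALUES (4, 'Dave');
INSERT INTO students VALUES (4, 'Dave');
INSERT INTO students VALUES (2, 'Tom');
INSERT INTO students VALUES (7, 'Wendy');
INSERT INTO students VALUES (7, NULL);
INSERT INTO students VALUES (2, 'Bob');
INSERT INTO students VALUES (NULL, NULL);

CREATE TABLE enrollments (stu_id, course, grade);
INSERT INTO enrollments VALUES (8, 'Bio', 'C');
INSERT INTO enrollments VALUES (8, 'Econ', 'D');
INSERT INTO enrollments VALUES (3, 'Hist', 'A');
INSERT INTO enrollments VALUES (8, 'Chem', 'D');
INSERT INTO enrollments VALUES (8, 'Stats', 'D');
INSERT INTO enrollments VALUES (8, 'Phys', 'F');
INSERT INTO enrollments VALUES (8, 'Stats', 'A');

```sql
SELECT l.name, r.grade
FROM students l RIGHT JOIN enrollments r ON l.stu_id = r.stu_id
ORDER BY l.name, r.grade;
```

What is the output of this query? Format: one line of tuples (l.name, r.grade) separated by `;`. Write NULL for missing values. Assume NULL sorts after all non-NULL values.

RIGHT JOIN keeps every row from `enrollments`; unmatched rows get NULL for `students`'s columns.
Matching on l.stu_id = r.stu_id. A NULL in a compared column never satisfies the condition.
- stu_id=7: no matching r row.
- stu_id=4: no matching r row.
- stu_id=4: no matching r row.
- stu_id=2: no matching r row.
- stu_id=7: no matching r row.
- stu_id=7: no matching r row.
- stu_id=2: no matching r row.
- stu_id=NULL: no matching r row.
- 7 r row(s) had no l match → kept, l columns NULL.
After projecting and ordering:
l.name | r.grade
NULL | A
NULL | A
NULL | C
NULL | D
NULL | D
NULL | D
NULL | F

(NULL, A); (NULL, A); (NULL, C); (NULL, D); (NULL, D); (NULL, D); (NULL, F)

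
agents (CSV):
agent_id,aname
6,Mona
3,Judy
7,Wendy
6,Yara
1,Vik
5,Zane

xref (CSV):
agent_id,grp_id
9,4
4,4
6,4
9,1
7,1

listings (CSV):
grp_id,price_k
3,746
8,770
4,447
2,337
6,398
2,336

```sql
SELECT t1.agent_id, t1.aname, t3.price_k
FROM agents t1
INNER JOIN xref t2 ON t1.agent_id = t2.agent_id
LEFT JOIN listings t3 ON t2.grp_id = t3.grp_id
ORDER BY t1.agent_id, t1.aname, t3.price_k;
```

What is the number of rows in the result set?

Evaluate left to right. First `agents t1 INNER JOIN xref t2` on agent_id: 3 row(s).
Then LEFT JOIN `listings t3` on grp_id: each of those 3 rows is kept; rows whose t2.grp_id has no match in t3 get NULL for t3's columns.
Result: 3 row(s).

3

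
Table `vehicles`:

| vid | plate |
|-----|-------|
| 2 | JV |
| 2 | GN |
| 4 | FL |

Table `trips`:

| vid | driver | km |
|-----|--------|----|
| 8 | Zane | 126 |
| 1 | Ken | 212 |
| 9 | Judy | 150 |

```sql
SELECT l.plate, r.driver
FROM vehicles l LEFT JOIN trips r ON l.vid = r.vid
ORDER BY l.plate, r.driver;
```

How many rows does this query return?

3

LEFT JOIN keeps every row from `vehicles`; unmatched rows get NULL for `trips`'s columns.
Matching on l.vid = r.vid.
- l[0] vid=2 → no match; kept with NULLs on the r side.
- l[1] vid=2 → no match; kept with NULLs on the r side.
- l[2] vid=4 → no match; kept with NULLs on the r side.
Total: 0 matched + 3 padded = 3 rows.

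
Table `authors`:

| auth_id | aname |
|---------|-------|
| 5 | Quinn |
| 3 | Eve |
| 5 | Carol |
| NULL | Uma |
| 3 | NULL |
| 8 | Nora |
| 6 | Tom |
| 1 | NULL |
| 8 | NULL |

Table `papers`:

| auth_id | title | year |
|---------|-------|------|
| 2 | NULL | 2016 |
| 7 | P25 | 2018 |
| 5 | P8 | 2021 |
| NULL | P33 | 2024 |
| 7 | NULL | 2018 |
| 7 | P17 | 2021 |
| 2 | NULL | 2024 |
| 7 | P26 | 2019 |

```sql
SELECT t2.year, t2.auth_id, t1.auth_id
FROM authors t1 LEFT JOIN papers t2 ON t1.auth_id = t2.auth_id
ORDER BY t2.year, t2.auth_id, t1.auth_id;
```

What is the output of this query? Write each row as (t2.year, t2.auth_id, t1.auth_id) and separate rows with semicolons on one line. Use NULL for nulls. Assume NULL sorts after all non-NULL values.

LEFT JOIN keeps every row from `authors`; unmatched rows get NULL for `papers`'s columns.
Matching on t1.auth_id = t2.auth_id. A NULL in a compared column never satisfies the condition.
Matched pairs: 2; unmatched t1 rows kept: 7.

(2021, 5, 5); (2021, 5, 5); (NULL, NULL, 1); (NULL, NULL, 3); (NULL, NULL, 3); (NULL, NULL, 6); (NULL, NULL, 8); (NULL, NULL, 8); (NULL, NULL, NULL)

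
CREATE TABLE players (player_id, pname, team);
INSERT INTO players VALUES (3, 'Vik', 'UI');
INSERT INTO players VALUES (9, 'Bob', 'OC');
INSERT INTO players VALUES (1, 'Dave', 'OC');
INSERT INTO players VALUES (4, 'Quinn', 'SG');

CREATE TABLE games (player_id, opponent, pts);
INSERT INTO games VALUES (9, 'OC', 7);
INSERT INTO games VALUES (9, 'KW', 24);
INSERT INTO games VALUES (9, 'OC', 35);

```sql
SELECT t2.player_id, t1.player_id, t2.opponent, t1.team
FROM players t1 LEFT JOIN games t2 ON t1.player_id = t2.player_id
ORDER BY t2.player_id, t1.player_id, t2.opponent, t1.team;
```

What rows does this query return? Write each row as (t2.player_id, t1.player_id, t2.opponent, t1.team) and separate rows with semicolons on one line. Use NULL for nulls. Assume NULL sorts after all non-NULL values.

(9, 9, KW, OC); (9, 9, OC, OC); (9, 9, OC, OC); (NULL, 1, NULL, OC); (NULL, 3, NULL, UI); (NULL, 4, NULL, SG)

LEFT JOIN keeps every row from `players`; unmatched rows get NULL for `games`'s columns.
Matching on t1.player_id = t2.player_id.
Matched pairs: 3; unmatched t1 rows kept: 3.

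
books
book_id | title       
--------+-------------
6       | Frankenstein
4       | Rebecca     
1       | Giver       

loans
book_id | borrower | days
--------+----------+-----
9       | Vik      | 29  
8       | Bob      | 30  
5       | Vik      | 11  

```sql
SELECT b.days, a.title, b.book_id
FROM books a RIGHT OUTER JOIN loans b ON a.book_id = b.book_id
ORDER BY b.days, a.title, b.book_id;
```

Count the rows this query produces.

3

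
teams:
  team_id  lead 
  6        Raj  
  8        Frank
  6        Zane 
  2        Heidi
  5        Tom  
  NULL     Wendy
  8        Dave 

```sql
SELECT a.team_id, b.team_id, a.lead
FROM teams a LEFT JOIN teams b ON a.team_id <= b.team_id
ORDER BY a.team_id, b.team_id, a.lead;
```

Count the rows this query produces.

LEFT JOIN keeps every row from `teams a`; unmatched rows get NULL for `teams b`'s columns.
Matching on a.team_id <= b.team_id. A NULL in a compared column never satisfies the condition.
- a[0] team_id=6 → 4 match(es) in b → 4 row(s).
- a[1] team_id=8 → 2 match(es) in b → 2 row(s).
- a[2] team_id=6 → 4 match(es) in b → 4 row(s).
- a[3] team_id=2 → 6 match(es) in b → 6 row(s).
- a[4] team_id=5 → 5 match(es) in b → 5 row(s).
- a[5] team_id=NULL → no match; kept with NULLs on the b side.
- a[6] team_id=8 → 2 match(es) in b → 2 row(s).
Total: 23 matched + 1 padded = 24 rows.

24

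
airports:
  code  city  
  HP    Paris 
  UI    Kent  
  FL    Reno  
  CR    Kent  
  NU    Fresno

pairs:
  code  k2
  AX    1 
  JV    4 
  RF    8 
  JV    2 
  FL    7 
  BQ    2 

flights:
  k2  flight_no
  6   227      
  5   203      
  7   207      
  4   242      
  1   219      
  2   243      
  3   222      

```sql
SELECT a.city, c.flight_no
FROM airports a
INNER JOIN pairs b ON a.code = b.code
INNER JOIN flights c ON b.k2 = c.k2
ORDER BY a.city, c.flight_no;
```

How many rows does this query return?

Evaluate left to right. First `airports a INNER JOIN pairs b` on code: 1 row(s).
Then INNER JOIN `flights c` on k2: keep only rows whose b.k2 appears in c.
Result: 1 row(s).

1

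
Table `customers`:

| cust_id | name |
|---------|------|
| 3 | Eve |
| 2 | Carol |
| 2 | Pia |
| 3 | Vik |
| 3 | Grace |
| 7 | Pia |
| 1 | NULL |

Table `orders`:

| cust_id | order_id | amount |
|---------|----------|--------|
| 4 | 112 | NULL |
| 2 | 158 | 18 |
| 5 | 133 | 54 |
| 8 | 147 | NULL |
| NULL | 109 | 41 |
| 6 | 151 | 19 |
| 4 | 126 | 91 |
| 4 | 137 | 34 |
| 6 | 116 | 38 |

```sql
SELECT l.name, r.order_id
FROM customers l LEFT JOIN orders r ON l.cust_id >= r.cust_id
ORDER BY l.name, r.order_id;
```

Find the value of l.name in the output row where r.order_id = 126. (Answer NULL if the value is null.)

Pia

LEFT JOIN keeps every row from `customers`; unmatched rows get NULL for `orders`'s columns.
Matching on l.cust_id >= r.cust_id. A NULL in a compared column never satisfies the condition.
- l[0] cust_id=3 → 1 match(es) in r → 1 row(s).
- l[1] cust_id=2 → 1 match(es) in r → 1 row(s).
- l[2] cust_id=2 → 1 match(es) in r → 1 row(s).
- l[3] cust_id=3 → 1 match(es) in r → 1 row(s).
- l[4] cust_id=3 → 1 match(es) in r → 1 row(s).
- l[5] cust_id=7 → 7 match(es) in r → 7 row(s).
- l[6] cust_id=1 → no match; kept with NULLs on the r side.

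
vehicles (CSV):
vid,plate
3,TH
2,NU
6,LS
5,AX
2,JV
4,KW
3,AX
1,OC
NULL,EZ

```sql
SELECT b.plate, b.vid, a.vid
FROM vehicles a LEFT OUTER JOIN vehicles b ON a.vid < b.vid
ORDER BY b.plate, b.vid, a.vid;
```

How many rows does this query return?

28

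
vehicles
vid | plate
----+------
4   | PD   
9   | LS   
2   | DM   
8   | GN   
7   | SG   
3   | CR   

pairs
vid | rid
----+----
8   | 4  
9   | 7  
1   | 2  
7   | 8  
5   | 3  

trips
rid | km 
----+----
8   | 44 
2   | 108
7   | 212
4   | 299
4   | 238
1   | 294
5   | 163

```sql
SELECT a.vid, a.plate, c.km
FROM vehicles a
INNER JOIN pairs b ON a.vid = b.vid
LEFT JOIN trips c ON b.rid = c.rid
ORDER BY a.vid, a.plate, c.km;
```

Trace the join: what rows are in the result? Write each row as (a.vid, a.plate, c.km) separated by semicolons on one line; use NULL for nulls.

Step 1 — a INNER JOIN b on vid → 3 row(s).
Then LEFT JOIN `trips c` on rid: each of those 3 rows is kept; rows whose b.rid has no match in c get NULL for c's columns.

(7, SG, 44); (8, GN, 238); (8, GN, 299); (9, LS, 212)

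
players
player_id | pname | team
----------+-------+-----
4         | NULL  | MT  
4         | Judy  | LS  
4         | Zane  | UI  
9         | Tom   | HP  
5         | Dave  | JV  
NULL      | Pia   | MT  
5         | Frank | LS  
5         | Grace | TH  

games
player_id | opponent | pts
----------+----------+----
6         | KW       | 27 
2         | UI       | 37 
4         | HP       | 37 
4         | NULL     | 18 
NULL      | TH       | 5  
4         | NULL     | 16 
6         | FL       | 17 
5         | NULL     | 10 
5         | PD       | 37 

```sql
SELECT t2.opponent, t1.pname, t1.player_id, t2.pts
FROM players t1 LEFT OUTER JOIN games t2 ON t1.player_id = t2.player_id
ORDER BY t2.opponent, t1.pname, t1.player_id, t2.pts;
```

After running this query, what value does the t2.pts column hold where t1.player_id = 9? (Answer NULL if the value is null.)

NULL

LEFT JOIN keeps every row from `players`; unmatched rows get NULL for `games`'s columns.
Matching on t1.player_id = t2.player_id. A NULL in a compared column never satisfies the condition.
- t1 (player_id=4) pairs with 3 row(s) of t2.
- t1 (player_id=4) pairs with 3 row(s) of t2.
- t1 (player_id=4) pairs with 3 row(s) of t2.
- t1 (player_id=9) has no partner → padded with NULL.
- t1 (player_id=5) pairs with 2 row(s) of t2.
- t1 (player_id=NULL) has no partner → padded with NULL.
- t1 (player_id=5) pairs with 2 row(s) of t2.
- t1 (player_id=5) pairs with 2 row(s) of t2.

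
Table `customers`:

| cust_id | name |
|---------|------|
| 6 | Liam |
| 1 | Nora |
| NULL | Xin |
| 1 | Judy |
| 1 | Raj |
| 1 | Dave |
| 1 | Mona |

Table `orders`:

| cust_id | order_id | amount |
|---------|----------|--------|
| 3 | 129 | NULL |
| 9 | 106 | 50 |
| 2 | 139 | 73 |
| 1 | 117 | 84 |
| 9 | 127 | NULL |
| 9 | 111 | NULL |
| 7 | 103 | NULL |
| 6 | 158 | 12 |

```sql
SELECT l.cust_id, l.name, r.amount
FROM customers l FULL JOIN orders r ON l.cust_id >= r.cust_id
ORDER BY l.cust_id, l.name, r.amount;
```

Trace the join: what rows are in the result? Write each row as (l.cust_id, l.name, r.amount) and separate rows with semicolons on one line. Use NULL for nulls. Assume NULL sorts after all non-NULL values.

(1, Dave, 84); (1, Judy, 84); (1, Mona, 84); (1, Nora, 84); (1, Raj, 84); (6, Liam, 12); (6, Liam, 73); (6, Liam, 84); (6, Liam, NULL); (NULL, Xin, NULL); (NULL, NULL, 50); (NULL, NULL, NULL); (NULL, NULL, NULL); (NULL, NULL, NULL)

FULL OUTER JOIN keeps every row from both sides; unmatched rows get NULL for the other side's columns.
Matching on l.cust_id >= r.cust_id. A NULL in a compared column never satisfies the condition.
- l row (cust_id=6): matches 4 r row(s) → 4 output row(s).
- l row (cust_id=1): matches 1 r row(s) → 1 output row(s).
- l row (cust_id=NULL): no match → kept, r columns NULL.
- l row (cust_id=1): matches 1 r row(s) → 1 output row(s).
- l row (cust_id=1): matches 1 r row(s) → 1 output row(s).
- l row (cust_id=1): matches 1 r row(s) → 1 output row(s).
- l row (cust_id=1): matches 1 r row(s) → 1 output row(s).
- 4 r row(s) had no l match → kept, l columns NULL.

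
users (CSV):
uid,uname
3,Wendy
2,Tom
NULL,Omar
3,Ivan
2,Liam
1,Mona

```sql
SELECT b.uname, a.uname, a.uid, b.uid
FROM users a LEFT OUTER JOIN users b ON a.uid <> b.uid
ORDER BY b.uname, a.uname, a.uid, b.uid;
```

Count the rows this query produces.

17

LEFT JOIN keeps every row from `users a`; unmatched rows get NULL for `users b`'s columns.
Matching on a.uid <> b.uid. A NULL in a compared column never satisfies the condition.
Matched pairs: 16; unmatched a rows kept: 1.
Total: 16 matched + 1 padded = 17 rows.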